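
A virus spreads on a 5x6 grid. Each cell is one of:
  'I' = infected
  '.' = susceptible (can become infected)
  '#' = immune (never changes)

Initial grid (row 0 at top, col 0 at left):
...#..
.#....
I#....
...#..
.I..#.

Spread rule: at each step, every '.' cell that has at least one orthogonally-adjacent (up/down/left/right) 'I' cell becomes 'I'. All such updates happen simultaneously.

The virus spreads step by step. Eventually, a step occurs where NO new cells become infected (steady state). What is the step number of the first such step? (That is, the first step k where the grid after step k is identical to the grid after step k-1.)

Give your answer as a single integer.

Answer: 9

Derivation:
Step 0 (initial): 2 infected
Step 1: +5 new -> 7 infected
Step 2: +3 new -> 10 infected
Step 3: +2 new -> 12 infected
Step 4: +3 new -> 15 infected
Step 5: +2 new -> 17 infected
Step 6: +3 new -> 20 infected
Step 7: +3 new -> 23 infected
Step 8: +2 new -> 25 infected
Step 9: +0 new -> 25 infected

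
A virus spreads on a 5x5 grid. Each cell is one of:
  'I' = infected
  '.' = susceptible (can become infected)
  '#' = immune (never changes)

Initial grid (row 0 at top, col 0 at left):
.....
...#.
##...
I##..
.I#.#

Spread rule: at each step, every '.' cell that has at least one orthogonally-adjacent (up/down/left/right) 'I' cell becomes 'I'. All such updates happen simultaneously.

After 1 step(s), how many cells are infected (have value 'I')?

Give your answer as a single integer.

Answer: 3

Derivation:
Step 0 (initial): 2 infected
Step 1: +1 new -> 3 infected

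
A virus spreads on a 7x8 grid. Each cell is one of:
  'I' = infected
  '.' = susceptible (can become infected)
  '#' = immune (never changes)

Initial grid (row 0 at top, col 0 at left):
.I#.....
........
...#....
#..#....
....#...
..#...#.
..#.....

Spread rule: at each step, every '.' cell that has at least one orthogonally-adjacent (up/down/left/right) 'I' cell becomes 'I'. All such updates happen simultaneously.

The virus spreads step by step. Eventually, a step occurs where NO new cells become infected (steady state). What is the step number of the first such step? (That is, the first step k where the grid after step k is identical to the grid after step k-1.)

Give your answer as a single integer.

Step 0 (initial): 1 infected
Step 1: +2 new -> 3 infected
Step 2: +3 new -> 6 infected
Step 3: +4 new -> 10 infected
Step 4: +4 new -> 14 infected
Step 5: +6 new -> 20 infected
Step 6: +7 new -> 27 infected
Step 7: +6 new -> 33 infected
Step 8: +6 new -> 39 infected
Step 9: +4 new -> 43 infected
Step 10: +2 new -> 45 infected
Step 11: +2 new -> 47 infected
Step 12: +1 new -> 48 infected
Step 13: +0 new -> 48 infected

Answer: 13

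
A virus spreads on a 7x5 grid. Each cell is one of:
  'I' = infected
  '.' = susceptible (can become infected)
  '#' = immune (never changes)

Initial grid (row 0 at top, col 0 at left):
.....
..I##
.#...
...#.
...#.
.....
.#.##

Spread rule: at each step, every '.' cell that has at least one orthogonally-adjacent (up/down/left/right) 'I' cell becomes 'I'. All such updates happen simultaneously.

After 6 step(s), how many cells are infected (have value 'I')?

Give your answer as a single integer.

Answer: 26

Derivation:
Step 0 (initial): 1 infected
Step 1: +3 new -> 4 infected
Step 2: +5 new -> 9 infected
Step 3: +6 new -> 15 infected
Step 4: +4 new -> 19 infected
Step 5: +5 new -> 24 infected
Step 6: +2 new -> 26 infected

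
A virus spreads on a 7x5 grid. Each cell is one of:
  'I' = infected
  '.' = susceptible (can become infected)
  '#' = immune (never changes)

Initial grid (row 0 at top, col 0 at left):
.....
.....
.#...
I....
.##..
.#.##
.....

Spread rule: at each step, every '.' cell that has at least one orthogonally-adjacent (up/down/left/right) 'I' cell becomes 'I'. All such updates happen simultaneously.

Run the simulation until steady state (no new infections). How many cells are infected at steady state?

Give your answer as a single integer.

Step 0 (initial): 1 infected
Step 1: +3 new -> 4 infected
Step 2: +3 new -> 7 infected
Step 3: +5 new -> 12 infected
Step 4: +6 new -> 18 infected
Step 5: +5 new -> 23 infected
Step 6: +4 new -> 27 infected
Step 7: +2 new -> 29 infected
Step 8: +0 new -> 29 infected

Answer: 29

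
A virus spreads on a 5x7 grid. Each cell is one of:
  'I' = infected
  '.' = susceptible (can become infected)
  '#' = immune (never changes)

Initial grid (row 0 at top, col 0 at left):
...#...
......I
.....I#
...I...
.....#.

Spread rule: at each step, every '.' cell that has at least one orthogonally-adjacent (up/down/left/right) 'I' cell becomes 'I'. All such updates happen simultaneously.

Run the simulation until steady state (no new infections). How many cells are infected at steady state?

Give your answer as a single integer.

Step 0 (initial): 3 infected
Step 1: +8 new -> 11 infected
Step 2: +8 new -> 19 infected
Step 3: +6 new -> 25 infected
Step 4: +4 new -> 29 infected
Step 5: +2 new -> 31 infected
Step 6: +1 new -> 32 infected
Step 7: +0 new -> 32 infected

Answer: 32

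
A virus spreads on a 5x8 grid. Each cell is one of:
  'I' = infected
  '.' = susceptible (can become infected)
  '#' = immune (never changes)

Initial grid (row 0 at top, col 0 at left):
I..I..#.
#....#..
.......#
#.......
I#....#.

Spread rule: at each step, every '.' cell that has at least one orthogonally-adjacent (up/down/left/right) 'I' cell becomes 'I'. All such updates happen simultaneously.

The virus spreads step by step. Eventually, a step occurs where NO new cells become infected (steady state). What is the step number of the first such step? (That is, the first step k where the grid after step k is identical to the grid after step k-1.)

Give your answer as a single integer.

Answer: 9

Derivation:
Step 0 (initial): 3 infected
Step 1: +4 new -> 7 infected
Step 2: +5 new -> 12 infected
Step 3: +4 new -> 16 infected
Step 4: +6 new -> 22 infected
Step 5: +4 new -> 26 infected
Step 6: +3 new -> 29 infected
Step 7: +2 new -> 31 infected
Step 8: +2 new -> 33 infected
Step 9: +0 new -> 33 infected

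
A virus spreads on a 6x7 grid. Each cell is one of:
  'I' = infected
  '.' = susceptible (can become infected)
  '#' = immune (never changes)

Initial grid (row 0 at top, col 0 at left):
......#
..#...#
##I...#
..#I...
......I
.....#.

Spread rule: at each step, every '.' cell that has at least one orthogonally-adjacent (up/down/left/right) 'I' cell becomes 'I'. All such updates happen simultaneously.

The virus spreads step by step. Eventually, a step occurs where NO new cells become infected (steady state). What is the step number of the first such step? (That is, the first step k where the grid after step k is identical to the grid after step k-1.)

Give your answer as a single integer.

Step 0 (initial): 3 infected
Step 1: +6 new -> 9 infected
Step 2: +6 new -> 15 infected
Step 3: +6 new -> 21 infected
Step 4: +6 new -> 27 infected
Step 5: +4 new -> 31 infected
Step 6: +2 new -> 33 infected
Step 7: +1 new -> 34 infected
Step 8: +0 new -> 34 infected

Answer: 8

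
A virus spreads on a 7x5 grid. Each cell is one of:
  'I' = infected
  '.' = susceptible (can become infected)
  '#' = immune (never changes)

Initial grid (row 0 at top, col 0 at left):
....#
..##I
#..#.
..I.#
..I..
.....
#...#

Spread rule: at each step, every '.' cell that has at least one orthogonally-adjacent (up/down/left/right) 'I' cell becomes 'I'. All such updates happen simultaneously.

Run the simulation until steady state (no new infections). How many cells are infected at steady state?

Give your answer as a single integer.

Step 0 (initial): 3 infected
Step 1: +7 new -> 10 infected
Step 2: +7 new -> 17 infected
Step 3: +5 new -> 22 infected
Step 4: +2 new -> 24 infected
Step 5: +2 new -> 26 infected
Step 6: +1 new -> 27 infected
Step 7: +0 new -> 27 infected

Answer: 27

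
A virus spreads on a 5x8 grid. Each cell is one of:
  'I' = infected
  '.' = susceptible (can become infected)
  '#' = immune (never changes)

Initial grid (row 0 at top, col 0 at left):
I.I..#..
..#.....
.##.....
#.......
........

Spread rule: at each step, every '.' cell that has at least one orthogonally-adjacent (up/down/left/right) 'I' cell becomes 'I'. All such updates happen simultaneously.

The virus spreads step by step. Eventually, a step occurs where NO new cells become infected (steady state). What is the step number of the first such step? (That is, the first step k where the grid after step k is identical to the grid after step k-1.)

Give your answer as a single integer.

Answer: 10

Derivation:
Step 0 (initial): 2 infected
Step 1: +3 new -> 5 infected
Step 2: +4 new -> 9 infected
Step 3: +2 new -> 11 infected
Step 4: +3 new -> 14 infected
Step 5: +5 new -> 19 infected
Step 6: +7 new -> 26 infected
Step 7: +5 new -> 31 infected
Step 8: +3 new -> 34 infected
Step 9: +1 new -> 35 infected
Step 10: +0 new -> 35 infected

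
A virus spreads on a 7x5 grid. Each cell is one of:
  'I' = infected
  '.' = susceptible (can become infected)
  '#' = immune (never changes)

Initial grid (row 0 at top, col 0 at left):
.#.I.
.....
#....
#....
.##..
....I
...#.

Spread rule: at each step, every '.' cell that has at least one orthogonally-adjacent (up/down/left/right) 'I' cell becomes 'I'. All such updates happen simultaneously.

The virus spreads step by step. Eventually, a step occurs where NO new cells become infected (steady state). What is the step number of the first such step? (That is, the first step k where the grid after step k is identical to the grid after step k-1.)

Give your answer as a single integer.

Step 0 (initial): 2 infected
Step 1: +6 new -> 8 infected
Step 2: +6 new -> 14 infected
Step 3: +6 new -> 20 infected
Step 4: +5 new -> 25 infected
Step 5: +4 new -> 29 infected
Step 6: +0 new -> 29 infected

Answer: 6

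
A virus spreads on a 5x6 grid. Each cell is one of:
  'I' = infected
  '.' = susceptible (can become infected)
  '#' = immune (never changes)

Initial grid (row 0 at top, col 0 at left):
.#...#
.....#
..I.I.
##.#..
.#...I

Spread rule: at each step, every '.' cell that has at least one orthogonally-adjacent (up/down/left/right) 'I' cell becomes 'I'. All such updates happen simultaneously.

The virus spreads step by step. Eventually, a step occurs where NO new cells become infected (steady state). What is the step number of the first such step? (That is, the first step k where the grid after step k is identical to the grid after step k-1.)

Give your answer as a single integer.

Step 0 (initial): 3 infected
Step 1: +9 new -> 12 infected
Step 2: +7 new -> 19 infected
Step 3: +2 new -> 21 infected
Step 4: +1 new -> 22 infected
Step 5: +0 new -> 22 infected

Answer: 5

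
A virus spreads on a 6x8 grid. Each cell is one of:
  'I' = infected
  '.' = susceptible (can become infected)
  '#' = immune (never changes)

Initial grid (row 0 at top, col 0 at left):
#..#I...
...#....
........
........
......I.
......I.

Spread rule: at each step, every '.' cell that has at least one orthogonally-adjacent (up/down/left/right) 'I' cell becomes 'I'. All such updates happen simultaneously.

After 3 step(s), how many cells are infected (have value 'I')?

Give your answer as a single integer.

Answer: 26

Derivation:
Step 0 (initial): 3 infected
Step 1: +7 new -> 10 infected
Step 2: +8 new -> 18 infected
Step 3: +8 new -> 26 infected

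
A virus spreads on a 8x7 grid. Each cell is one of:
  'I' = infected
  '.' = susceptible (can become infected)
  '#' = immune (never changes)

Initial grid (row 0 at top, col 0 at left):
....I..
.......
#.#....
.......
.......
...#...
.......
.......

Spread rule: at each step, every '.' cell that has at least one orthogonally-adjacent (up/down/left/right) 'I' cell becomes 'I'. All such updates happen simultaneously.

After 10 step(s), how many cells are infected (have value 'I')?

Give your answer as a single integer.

Answer: 52

Derivation:
Step 0 (initial): 1 infected
Step 1: +3 new -> 4 infected
Step 2: +5 new -> 9 infected
Step 3: +6 new -> 15 infected
Step 4: +6 new -> 21 infected
Step 5: +7 new -> 28 infected
Step 6: +5 new -> 33 infected
Step 7: +7 new -> 40 infected
Step 8: +6 new -> 46 infected
Step 9: +4 new -> 50 infected
Step 10: +2 new -> 52 infected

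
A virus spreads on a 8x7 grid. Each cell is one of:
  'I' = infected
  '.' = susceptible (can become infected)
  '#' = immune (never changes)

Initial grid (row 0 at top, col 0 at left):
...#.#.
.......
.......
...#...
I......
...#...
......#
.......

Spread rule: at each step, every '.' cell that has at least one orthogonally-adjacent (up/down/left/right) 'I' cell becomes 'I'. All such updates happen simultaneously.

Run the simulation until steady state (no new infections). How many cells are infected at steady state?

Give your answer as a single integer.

Step 0 (initial): 1 infected
Step 1: +3 new -> 4 infected
Step 2: +5 new -> 9 infected
Step 3: +7 new -> 16 infected
Step 4: +6 new -> 22 infected
Step 5: +8 new -> 30 infected
Step 6: +8 new -> 38 infected
Step 7: +6 new -> 44 infected
Step 8: +4 new -> 48 infected
Step 9: +2 new -> 50 infected
Step 10: +1 new -> 51 infected
Step 11: +0 new -> 51 infected

Answer: 51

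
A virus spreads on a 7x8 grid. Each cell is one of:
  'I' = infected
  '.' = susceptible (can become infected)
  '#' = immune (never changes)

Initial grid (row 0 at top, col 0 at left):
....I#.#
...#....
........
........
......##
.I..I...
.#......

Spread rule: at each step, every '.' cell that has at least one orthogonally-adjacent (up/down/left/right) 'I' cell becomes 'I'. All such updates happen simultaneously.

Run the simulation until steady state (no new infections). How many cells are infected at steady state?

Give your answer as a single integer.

Step 0 (initial): 3 infected
Step 1: +9 new -> 12 infected
Step 2: +14 new -> 26 infected
Step 3: +12 new -> 38 infected
Step 4: +9 new -> 47 infected
Step 5: +3 new -> 50 infected
Step 6: +0 new -> 50 infected

Answer: 50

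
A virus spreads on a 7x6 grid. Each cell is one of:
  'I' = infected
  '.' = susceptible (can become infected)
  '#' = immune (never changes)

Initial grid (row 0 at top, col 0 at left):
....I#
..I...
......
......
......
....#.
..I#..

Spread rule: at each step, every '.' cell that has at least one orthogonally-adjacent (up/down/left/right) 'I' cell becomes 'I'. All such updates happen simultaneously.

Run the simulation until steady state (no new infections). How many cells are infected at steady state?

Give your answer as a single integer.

Step 0 (initial): 3 infected
Step 1: +8 new -> 11 infected
Step 2: +11 new -> 22 infected
Step 3: +9 new -> 31 infected
Step 4: +4 new -> 35 infected
Step 5: +1 new -> 36 infected
Step 6: +1 new -> 37 infected
Step 7: +1 new -> 38 infected
Step 8: +1 new -> 39 infected
Step 9: +0 new -> 39 infected

Answer: 39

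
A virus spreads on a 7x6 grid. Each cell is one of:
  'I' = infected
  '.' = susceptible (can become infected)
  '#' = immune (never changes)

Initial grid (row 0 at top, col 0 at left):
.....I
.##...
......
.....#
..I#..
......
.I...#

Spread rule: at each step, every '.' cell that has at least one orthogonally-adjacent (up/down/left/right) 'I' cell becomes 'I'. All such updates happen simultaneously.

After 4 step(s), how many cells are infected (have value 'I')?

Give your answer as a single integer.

Answer: 34

Derivation:
Step 0 (initial): 3 infected
Step 1: +8 new -> 11 infected
Step 2: +10 new -> 21 infected
Step 3: +9 new -> 30 infected
Step 4: +4 new -> 34 infected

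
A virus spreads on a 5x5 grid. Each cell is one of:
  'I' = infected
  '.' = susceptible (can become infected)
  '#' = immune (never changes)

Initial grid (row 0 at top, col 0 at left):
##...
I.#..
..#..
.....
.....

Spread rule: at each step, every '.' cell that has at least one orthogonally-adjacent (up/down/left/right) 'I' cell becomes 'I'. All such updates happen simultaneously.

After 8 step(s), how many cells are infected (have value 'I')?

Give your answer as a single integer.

Answer: 19

Derivation:
Step 0 (initial): 1 infected
Step 1: +2 new -> 3 infected
Step 2: +2 new -> 5 infected
Step 3: +2 new -> 7 infected
Step 4: +2 new -> 9 infected
Step 5: +2 new -> 11 infected
Step 6: +3 new -> 14 infected
Step 7: +3 new -> 17 infected
Step 8: +2 new -> 19 infected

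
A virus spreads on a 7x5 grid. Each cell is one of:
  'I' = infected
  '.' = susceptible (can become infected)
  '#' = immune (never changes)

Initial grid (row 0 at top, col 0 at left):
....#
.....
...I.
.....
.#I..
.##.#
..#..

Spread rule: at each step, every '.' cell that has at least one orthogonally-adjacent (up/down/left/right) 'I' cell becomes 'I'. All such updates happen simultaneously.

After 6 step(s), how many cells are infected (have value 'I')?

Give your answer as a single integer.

Step 0 (initial): 2 infected
Step 1: +6 new -> 8 infected
Step 2: +8 new -> 16 infected
Step 3: +5 new -> 21 infected
Step 4: +4 new -> 25 infected
Step 5: +2 new -> 27 infected
Step 6: +1 new -> 28 infected

Answer: 28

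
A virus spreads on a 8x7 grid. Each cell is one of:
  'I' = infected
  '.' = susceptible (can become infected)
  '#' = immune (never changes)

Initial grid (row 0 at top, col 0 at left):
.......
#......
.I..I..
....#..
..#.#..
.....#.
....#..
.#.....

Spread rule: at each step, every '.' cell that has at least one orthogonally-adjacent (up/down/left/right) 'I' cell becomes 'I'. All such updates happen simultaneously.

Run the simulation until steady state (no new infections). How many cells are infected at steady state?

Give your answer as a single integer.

Step 0 (initial): 2 infected
Step 1: +7 new -> 9 infected
Step 2: +11 new -> 20 infected
Step 3: +10 new -> 30 infected
Step 4: +6 new -> 36 infected
Step 5: +5 new -> 41 infected
Step 6: +4 new -> 45 infected
Step 7: +3 new -> 48 infected
Step 8: +1 new -> 49 infected
Step 9: +0 new -> 49 infected

Answer: 49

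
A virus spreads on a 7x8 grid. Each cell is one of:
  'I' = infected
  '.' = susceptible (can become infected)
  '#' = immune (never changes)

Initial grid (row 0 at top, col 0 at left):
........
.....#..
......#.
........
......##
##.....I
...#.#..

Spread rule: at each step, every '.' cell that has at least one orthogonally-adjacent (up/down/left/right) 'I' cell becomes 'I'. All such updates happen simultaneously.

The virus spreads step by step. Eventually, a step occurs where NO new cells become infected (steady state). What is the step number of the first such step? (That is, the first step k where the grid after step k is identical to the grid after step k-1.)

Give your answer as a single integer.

Answer: 13

Derivation:
Step 0 (initial): 1 infected
Step 1: +2 new -> 3 infected
Step 2: +2 new -> 5 infected
Step 3: +2 new -> 7 infected
Step 4: +4 new -> 11 infected
Step 5: +5 new -> 16 infected
Step 6: +5 new -> 21 infected
Step 7: +6 new -> 27 infected
Step 8: +7 new -> 34 infected
Step 9: +7 new -> 41 infected
Step 10: +4 new -> 45 infected
Step 11: +2 new -> 47 infected
Step 12: +1 new -> 48 infected
Step 13: +0 new -> 48 infected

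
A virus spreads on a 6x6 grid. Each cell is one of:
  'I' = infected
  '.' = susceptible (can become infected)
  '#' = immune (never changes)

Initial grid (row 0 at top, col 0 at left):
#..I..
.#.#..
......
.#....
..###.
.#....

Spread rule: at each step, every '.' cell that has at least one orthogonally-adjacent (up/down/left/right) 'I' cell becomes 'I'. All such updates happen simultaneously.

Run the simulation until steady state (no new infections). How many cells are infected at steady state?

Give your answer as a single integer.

Step 0 (initial): 1 infected
Step 1: +2 new -> 3 infected
Step 2: +4 new -> 7 infected
Step 3: +3 new -> 10 infected
Step 4: +5 new -> 15 infected
Step 5: +3 new -> 18 infected
Step 6: +3 new -> 21 infected
Step 7: +2 new -> 23 infected
Step 8: +3 new -> 26 infected
Step 9: +1 new -> 27 infected
Step 10: +1 new -> 28 infected
Step 11: +0 new -> 28 infected

Answer: 28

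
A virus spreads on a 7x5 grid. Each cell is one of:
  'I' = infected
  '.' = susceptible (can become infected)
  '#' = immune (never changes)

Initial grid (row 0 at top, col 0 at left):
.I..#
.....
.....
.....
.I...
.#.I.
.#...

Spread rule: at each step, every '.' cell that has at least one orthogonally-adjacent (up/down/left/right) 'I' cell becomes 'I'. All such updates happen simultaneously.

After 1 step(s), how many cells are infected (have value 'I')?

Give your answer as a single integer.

Step 0 (initial): 3 infected
Step 1: +10 new -> 13 infected

Answer: 13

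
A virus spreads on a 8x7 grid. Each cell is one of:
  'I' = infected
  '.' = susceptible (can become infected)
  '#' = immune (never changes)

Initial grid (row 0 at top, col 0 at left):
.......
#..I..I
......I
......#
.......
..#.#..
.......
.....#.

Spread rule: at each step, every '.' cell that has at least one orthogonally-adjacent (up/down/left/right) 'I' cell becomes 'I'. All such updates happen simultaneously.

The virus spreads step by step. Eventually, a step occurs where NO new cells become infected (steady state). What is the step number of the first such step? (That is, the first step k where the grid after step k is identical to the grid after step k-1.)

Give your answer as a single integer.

Step 0 (initial): 3 infected
Step 1: +7 new -> 10 infected
Step 2: +8 new -> 18 infected
Step 3: +6 new -> 24 infected
Step 4: +8 new -> 32 infected
Step 5: +5 new -> 37 infected
Step 6: +6 new -> 43 infected
Step 7: +5 new -> 48 infected
Step 8: +2 new -> 50 infected
Step 9: +1 new -> 51 infected
Step 10: +0 new -> 51 infected

Answer: 10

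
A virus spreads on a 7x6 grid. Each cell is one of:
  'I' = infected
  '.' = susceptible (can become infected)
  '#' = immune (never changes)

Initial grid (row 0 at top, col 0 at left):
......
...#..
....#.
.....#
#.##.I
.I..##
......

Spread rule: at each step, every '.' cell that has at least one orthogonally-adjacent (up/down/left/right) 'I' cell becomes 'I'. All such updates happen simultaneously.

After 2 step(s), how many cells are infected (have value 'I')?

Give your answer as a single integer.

Step 0 (initial): 2 infected
Step 1: +5 new -> 7 infected
Step 2: +5 new -> 12 infected

Answer: 12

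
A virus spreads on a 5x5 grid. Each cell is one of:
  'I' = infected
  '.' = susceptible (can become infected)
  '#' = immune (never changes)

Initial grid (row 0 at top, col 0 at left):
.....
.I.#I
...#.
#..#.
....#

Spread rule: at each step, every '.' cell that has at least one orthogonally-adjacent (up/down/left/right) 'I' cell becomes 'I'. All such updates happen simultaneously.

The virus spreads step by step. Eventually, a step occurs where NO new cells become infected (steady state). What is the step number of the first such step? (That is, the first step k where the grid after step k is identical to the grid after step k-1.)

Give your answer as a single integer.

Step 0 (initial): 2 infected
Step 1: +6 new -> 8 infected
Step 2: +7 new -> 15 infected
Step 3: +2 new -> 17 infected
Step 4: +2 new -> 19 infected
Step 5: +1 new -> 20 infected
Step 6: +0 new -> 20 infected

Answer: 6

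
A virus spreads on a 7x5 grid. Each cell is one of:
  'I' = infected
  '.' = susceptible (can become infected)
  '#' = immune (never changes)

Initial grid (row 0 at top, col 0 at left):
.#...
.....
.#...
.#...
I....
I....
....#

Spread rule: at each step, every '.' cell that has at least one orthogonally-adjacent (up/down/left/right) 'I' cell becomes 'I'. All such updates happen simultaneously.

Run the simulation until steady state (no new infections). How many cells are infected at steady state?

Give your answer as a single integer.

Answer: 31

Derivation:
Step 0 (initial): 2 infected
Step 1: +4 new -> 6 infected
Step 2: +4 new -> 10 infected
Step 3: +5 new -> 15 infected
Step 4: +7 new -> 22 infected
Step 5: +3 new -> 25 infected
Step 6: +3 new -> 28 infected
Step 7: +2 new -> 30 infected
Step 8: +1 new -> 31 infected
Step 9: +0 new -> 31 infected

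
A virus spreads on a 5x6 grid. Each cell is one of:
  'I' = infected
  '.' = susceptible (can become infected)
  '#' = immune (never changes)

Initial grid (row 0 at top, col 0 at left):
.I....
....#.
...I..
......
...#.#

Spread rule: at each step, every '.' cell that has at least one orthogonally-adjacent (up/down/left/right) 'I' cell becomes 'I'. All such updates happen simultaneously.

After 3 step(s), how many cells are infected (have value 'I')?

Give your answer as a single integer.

Step 0 (initial): 2 infected
Step 1: +7 new -> 9 infected
Step 2: +7 new -> 16 infected
Step 3: +7 new -> 23 infected

Answer: 23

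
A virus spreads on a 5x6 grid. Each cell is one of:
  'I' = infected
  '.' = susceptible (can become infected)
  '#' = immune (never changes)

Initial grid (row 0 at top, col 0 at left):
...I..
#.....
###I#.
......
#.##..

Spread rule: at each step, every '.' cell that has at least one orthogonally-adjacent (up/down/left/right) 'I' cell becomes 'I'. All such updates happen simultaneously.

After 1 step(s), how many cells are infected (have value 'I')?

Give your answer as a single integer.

Answer: 6

Derivation:
Step 0 (initial): 2 infected
Step 1: +4 new -> 6 infected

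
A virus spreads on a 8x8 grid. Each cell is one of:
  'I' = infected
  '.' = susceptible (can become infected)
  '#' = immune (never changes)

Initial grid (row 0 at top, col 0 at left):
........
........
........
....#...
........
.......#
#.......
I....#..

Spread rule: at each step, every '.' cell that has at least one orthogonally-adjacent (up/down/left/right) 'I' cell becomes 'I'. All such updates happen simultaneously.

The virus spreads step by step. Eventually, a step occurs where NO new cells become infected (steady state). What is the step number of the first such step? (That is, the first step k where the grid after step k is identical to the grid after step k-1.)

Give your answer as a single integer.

Answer: 15

Derivation:
Step 0 (initial): 1 infected
Step 1: +1 new -> 2 infected
Step 2: +2 new -> 4 infected
Step 3: +3 new -> 7 infected
Step 4: +5 new -> 12 infected
Step 5: +5 new -> 17 infected
Step 6: +6 new -> 23 infected
Step 7: +7 new -> 30 infected
Step 8: +8 new -> 38 infected
Step 9: +7 new -> 45 infected
Step 10: +5 new -> 50 infected
Step 11: +4 new -> 54 infected
Step 12: +3 new -> 57 infected
Step 13: +2 new -> 59 infected
Step 14: +1 new -> 60 infected
Step 15: +0 new -> 60 infected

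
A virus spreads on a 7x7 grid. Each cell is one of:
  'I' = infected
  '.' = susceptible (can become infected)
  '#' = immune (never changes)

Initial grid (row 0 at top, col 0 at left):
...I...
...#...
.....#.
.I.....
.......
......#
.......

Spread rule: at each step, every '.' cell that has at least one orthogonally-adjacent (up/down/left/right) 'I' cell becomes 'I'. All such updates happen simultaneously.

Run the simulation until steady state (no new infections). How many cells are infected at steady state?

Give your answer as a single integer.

Answer: 46

Derivation:
Step 0 (initial): 2 infected
Step 1: +6 new -> 8 infected
Step 2: +11 new -> 19 infected
Step 3: +11 new -> 30 infected
Step 4: +6 new -> 36 infected
Step 5: +5 new -> 41 infected
Step 6: +3 new -> 44 infected
Step 7: +1 new -> 45 infected
Step 8: +1 new -> 46 infected
Step 9: +0 new -> 46 infected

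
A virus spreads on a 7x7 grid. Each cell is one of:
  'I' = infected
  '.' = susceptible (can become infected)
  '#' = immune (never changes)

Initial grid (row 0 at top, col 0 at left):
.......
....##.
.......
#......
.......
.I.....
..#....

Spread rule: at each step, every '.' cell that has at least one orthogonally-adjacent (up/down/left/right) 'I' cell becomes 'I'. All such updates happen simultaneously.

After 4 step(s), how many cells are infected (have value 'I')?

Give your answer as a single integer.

Answer: 22

Derivation:
Step 0 (initial): 1 infected
Step 1: +4 new -> 5 infected
Step 2: +5 new -> 10 infected
Step 3: +5 new -> 15 infected
Step 4: +7 new -> 22 infected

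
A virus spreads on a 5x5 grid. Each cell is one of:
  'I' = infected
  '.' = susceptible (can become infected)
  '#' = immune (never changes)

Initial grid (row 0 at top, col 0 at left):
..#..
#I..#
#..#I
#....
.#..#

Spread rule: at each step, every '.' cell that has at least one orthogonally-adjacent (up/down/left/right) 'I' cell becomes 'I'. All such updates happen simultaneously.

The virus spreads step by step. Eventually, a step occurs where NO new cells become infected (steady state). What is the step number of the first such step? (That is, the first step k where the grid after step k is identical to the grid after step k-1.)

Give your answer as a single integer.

Step 0 (initial): 2 infected
Step 1: +4 new -> 6 infected
Step 2: +5 new -> 11 infected
Step 3: +3 new -> 14 infected
Step 4: +2 new -> 16 infected
Step 5: +0 new -> 16 infected

Answer: 5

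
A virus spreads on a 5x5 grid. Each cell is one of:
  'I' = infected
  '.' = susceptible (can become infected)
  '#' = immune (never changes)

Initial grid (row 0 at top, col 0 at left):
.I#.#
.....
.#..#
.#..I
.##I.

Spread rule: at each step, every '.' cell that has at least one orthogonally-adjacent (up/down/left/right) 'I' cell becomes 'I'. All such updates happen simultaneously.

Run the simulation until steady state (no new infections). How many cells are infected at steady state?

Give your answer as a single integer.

Step 0 (initial): 3 infected
Step 1: +4 new -> 7 infected
Step 2: +4 new -> 11 infected
Step 3: +3 new -> 14 infected
Step 4: +3 new -> 17 infected
Step 5: +1 new -> 18 infected
Step 6: +0 new -> 18 infected

Answer: 18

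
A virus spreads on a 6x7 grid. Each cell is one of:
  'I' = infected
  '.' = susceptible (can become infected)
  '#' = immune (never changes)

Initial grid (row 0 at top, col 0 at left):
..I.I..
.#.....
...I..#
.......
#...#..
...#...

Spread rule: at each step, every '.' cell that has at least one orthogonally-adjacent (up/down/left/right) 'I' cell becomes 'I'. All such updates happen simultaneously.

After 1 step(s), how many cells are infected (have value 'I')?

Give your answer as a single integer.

Step 0 (initial): 3 infected
Step 1: +9 new -> 12 infected

Answer: 12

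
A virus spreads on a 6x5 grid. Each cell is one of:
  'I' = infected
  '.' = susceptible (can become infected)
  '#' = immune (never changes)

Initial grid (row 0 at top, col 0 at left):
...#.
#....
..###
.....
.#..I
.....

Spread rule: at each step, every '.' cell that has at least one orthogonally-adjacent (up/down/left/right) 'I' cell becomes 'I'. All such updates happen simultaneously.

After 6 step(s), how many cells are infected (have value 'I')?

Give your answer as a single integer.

Step 0 (initial): 1 infected
Step 1: +3 new -> 4 infected
Step 2: +3 new -> 7 infected
Step 3: +2 new -> 9 infected
Step 4: +2 new -> 11 infected
Step 5: +3 new -> 14 infected
Step 6: +3 new -> 17 infected

Answer: 17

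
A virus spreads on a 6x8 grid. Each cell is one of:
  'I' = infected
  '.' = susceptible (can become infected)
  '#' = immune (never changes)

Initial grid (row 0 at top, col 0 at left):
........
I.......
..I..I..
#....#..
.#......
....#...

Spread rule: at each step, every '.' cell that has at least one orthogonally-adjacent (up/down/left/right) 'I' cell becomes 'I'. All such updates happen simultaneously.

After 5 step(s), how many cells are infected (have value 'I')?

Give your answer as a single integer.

Step 0 (initial): 3 infected
Step 1: +10 new -> 13 infected
Step 2: +12 new -> 25 infected
Step 3: +9 new -> 34 infected
Step 4: +6 new -> 40 infected
Step 5: +3 new -> 43 infected

Answer: 43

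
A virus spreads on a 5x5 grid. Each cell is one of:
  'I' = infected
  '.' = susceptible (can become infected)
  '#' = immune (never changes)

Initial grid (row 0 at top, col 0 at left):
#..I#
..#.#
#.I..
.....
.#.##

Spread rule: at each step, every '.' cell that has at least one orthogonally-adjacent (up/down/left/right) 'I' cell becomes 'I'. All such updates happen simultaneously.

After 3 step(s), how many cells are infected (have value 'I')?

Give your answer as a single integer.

Step 0 (initial): 2 infected
Step 1: +5 new -> 7 infected
Step 2: +6 new -> 13 infected
Step 3: +3 new -> 16 infected

Answer: 16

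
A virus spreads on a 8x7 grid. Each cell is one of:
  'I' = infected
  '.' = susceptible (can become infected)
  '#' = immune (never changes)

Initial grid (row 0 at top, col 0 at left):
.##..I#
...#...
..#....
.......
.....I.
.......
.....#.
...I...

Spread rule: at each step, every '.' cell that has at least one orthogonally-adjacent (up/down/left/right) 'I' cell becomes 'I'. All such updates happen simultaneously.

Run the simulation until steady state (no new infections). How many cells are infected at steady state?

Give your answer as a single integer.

Step 0 (initial): 3 infected
Step 1: +9 new -> 12 infected
Step 2: +14 new -> 26 infected
Step 3: +9 new -> 35 infected
Step 4: +5 new -> 40 infected
Step 5: +3 new -> 43 infected
Step 6: +2 new -> 45 infected
Step 7: +2 new -> 47 infected
Step 8: +2 new -> 49 infected
Step 9: +1 new -> 50 infected
Step 10: +0 new -> 50 infected

Answer: 50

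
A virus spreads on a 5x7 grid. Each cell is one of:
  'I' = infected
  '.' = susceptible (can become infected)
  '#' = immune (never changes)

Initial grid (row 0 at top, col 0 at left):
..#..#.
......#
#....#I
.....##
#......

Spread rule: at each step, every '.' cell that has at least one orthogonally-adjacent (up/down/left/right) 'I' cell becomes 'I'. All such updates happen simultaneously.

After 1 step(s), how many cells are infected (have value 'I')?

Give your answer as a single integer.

Answer: 1

Derivation:
Step 0 (initial): 1 infected
Step 1: +0 new -> 1 infected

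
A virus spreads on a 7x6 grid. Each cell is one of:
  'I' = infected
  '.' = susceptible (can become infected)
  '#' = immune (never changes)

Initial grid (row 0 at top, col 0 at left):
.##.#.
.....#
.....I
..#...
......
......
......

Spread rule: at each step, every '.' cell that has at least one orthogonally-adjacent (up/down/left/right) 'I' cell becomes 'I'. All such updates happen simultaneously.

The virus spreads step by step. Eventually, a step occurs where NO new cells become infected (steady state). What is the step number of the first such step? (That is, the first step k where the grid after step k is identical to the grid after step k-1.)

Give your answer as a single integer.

Answer: 10

Derivation:
Step 0 (initial): 1 infected
Step 1: +2 new -> 3 infected
Step 2: +4 new -> 7 infected
Step 3: +5 new -> 12 infected
Step 4: +6 new -> 18 infected
Step 5: +6 new -> 24 infected
Step 6: +5 new -> 29 infected
Step 7: +4 new -> 33 infected
Step 8: +2 new -> 35 infected
Step 9: +1 new -> 36 infected
Step 10: +0 new -> 36 infected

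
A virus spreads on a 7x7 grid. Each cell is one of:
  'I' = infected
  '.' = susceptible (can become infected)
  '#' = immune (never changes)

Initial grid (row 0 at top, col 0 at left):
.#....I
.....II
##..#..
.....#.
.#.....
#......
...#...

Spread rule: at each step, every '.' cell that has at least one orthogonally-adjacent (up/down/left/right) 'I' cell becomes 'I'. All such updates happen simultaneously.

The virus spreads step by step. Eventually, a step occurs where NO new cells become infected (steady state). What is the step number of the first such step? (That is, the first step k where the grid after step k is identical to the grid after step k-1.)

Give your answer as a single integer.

Step 0 (initial): 3 infected
Step 1: +4 new -> 7 infected
Step 2: +3 new -> 10 infected
Step 3: +4 new -> 14 infected
Step 4: +6 new -> 20 infected
Step 5: +7 new -> 27 infected
Step 6: +6 new -> 33 infected
Step 7: +3 new -> 36 infected
Step 8: +3 new -> 39 infected
Step 9: +1 new -> 40 infected
Step 10: +1 new -> 41 infected
Step 11: +0 new -> 41 infected

Answer: 11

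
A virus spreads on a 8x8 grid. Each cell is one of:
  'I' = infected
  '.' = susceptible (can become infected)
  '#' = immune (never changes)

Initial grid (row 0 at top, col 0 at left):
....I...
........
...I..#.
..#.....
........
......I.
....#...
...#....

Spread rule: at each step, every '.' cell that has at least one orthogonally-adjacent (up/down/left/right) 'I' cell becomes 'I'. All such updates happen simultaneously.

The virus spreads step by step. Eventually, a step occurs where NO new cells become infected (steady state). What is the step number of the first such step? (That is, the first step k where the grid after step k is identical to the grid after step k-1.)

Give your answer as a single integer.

Answer: 9

Derivation:
Step 0 (initial): 3 infected
Step 1: +11 new -> 14 infected
Step 2: +15 new -> 29 infected
Step 3: +13 new -> 42 infected
Step 4: +9 new -> 51 infected
Step 5: +3 new -> 54 infected
Step 6: +3 new -> 57 infected
Step 7: +2 new -> 59 infected
Step 8: +1 new -> 60 infected
Step 9: +0 new -> 60 infected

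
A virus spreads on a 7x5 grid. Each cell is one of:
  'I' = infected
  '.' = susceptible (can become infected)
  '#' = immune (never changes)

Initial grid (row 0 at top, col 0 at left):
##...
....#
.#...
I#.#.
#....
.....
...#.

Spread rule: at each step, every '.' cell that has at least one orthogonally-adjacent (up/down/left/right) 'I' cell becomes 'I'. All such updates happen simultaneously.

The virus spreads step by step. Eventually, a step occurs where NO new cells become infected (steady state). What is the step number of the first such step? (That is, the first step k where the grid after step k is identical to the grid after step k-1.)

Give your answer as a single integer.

Step 0 (initial): 1 infected
Step 1: +1 new -> 2 infected
Step 2: +1 new -> 3 infected
Step 3: +1 new -> 4 infected
Step 4: +1 new -> 5 infected
Step 5: +3 new -> 8 infected
Step 6: +3 new -> 11 infected
Step 7: +3 new -> 14 infected
Step 8: +4 new -> 18 infected
Step 9: +4 new -> 22 infected
Step 10: +3 new -> 25 infected
Step 11: +2 new -> 27 infected
Step 12: +0 new -> 27 infected

Answer: 12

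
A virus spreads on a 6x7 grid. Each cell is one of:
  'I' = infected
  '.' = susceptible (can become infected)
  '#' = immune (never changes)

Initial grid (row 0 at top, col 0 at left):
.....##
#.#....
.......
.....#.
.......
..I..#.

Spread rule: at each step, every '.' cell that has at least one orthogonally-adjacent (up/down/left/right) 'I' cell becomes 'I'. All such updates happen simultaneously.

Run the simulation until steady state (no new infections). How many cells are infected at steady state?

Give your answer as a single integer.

Answer: 36

Derivation:
Step 0 (initial): 1 infected
Step 1: +3 new -> 4 infected
Step 2: +5 new -> 9 infected
Step 3: +5 new -> 14 infected
Step 4: +5 new -> 19 infected
Step 5: +5 new -> 24 infected
Step 6: +6 new -> 30 infected
Step 7: +5 new -> 35 infected
Step 8: +1 new -> 36 infected
Step 9: +0 new -> 36 infected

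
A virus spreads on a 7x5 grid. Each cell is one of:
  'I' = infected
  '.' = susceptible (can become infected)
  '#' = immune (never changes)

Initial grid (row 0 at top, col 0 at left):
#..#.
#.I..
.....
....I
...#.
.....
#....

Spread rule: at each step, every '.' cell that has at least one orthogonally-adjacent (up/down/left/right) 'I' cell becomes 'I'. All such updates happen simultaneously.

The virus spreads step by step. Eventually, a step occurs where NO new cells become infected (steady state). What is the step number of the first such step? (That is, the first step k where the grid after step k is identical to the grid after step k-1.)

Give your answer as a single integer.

Answer: 7

Derivation:
Step 0 (initial): 2 infected
Step 1: +7 new -> 9 infected
Step 2: +6 new -> 15 infected
Step 3: +6 new -> 21 infected
Step 4: +4 new -> 25 infected
Step 5: +3 new -> 28 infected
Step 6: +2 new -> 30 infected
Step 7: +0 new -> 30 infected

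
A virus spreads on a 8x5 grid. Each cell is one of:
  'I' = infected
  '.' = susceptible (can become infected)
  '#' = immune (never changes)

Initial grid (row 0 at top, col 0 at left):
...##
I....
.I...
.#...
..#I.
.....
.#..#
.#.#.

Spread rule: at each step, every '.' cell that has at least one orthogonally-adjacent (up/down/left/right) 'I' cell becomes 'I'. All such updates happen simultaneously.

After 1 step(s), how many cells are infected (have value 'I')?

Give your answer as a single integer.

Answer: 10

Derivation:
Step 0 (initial): 3 infected
Step 1: +7 new -> 10 infected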